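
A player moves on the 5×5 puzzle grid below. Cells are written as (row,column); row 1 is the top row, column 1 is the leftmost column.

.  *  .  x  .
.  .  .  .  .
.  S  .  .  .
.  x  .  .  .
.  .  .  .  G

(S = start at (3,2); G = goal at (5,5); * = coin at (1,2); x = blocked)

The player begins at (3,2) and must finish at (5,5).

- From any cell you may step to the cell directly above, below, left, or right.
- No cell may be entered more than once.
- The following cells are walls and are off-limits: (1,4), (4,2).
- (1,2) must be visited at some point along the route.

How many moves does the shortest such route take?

Any route passes through (1,2) somewhere between (3,2) and (5,5). Summing Manhattan distances along the two legs ((3,2) → (1,2) → (5,5)) gives a lower bound of 2 + 7 = 9 moves.
A route of 9 moves achieves this: (3,2) → (2,2) → (1,2) → (1,3) → (2,3) → (3,3) → (4,3) → (5,3) → (5,4) → (5,5).
Since 9 matches the lower bound, it is optimal.

9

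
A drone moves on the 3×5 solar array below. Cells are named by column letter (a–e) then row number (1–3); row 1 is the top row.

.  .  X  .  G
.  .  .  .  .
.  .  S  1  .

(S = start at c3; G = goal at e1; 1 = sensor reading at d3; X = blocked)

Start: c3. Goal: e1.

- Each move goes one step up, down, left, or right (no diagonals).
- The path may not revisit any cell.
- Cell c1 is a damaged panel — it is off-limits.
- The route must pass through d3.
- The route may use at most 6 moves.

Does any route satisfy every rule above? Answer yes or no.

One route that works: c3 → d3 → d2 → d1 → e1.

yes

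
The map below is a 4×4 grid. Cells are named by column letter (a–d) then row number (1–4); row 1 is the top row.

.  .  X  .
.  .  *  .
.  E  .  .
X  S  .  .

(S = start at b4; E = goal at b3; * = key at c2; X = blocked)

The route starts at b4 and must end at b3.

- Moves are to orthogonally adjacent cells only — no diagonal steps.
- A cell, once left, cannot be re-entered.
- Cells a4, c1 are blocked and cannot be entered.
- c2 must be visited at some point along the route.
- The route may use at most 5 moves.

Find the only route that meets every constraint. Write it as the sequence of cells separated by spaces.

b4 c4 c3 c2 b2 b3

Any route must reach c2 and still end at b3 within 5 moves, so the order of the required stops is forced.
Route from b4: right 1 to c4, up 2 to c2, left 1 to b2, down 1 to b3 — 5 moves in all.
Check: all required cells visited; 5 ≤ 5 moves.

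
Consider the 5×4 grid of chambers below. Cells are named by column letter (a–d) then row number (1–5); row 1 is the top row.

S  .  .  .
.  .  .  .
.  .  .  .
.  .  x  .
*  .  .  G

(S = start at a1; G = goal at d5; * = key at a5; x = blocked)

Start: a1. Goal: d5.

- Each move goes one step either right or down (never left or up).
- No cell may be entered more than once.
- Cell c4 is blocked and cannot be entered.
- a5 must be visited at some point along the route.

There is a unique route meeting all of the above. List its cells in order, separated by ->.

Moves only go right or down, so the column and row indices never decrease.
Route from a1: down 4 to a5, right 3 to d5 — 7 moves in all.
Check: all required cells visited.

a1 -> a2 -> a3 -> a4 -> a5 -> b5 -> c5 -> d5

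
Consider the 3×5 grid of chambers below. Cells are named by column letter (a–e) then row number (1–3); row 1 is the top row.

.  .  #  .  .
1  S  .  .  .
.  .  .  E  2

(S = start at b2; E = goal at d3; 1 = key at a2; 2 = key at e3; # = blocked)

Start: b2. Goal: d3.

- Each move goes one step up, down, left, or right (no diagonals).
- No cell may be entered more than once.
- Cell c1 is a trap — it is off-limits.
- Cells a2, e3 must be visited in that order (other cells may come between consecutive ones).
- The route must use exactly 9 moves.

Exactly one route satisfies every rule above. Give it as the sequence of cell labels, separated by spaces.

The waypoints must appear in the order a2, e3, with no cell reused.
Route from b2: left 1 to a2, down 1 to a3, right 2 to c3, up 1 to c2, right 2 to e2, down 1 to e3, left 1 to d3 — 9 moves in all.
Check: order respected (1 at step 1, 2 at step 8); 9 moves as required.

b2 a2 a3 b3 c3 c2 d2 e2 e3 d3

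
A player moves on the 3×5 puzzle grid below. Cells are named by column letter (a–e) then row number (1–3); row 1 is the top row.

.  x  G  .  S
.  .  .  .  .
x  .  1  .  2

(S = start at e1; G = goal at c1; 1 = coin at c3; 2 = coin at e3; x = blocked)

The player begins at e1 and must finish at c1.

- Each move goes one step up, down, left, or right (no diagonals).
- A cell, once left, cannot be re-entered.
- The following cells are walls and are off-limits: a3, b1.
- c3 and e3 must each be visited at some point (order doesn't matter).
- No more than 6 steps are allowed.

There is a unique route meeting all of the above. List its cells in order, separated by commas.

Any route must reach c3 and e3 and still end at c1 within 6 moves, so the order of the required stops is forced.
Route from e1: down 2 to e3, left 2 to c3, up 2 to c1 — 6 moves in all.
Check: all required cells visited; 6 ≤ 6 moves.

e1, e2, e3, d3, c3, c2, c1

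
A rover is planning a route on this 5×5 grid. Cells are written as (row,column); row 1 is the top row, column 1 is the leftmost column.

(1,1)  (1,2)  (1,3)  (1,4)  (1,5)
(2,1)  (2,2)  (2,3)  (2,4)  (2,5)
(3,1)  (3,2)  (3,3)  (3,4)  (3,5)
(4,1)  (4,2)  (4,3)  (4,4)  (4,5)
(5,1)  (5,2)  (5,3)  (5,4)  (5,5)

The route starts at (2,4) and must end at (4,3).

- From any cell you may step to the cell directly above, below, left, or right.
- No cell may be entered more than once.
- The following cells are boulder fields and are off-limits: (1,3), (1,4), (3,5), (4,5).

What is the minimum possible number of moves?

3

The Manhattan distance from (2,4) to (4,3) is |2−4| + |4−3| = 3, so at least 3 moves are needed.
A route of 3 moves achieves this: (2,4) → (3,4) → (4,4) → (4,3).
Since 3 matches the lower bound, it is optimal.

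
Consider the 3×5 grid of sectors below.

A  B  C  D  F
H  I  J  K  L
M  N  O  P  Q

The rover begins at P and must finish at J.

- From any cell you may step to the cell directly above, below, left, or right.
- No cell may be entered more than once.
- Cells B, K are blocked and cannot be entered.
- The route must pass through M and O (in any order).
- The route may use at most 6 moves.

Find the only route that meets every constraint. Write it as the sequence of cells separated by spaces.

P O N M H I J

The budget equals the shortest possible length, so every move has to be on a shortest route through the required cells.
Route from P: left 3 to M, up 1 to H, right 2 to J — 6 moves in all.
Check: all required cells visited; 6 ≤ 6 moves.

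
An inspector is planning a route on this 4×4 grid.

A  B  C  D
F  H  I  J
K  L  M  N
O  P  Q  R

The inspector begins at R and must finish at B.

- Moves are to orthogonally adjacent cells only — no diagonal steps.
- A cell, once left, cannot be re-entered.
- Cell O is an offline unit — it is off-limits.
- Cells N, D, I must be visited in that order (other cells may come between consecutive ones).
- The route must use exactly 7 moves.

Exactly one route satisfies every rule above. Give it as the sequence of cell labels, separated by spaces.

The waypoints must appear in the order N, D, I, with no cell reused.
Route from R: up 3 to D, left 1 to C, down 1 to I, left 1 to H, up 1 to B — 7 moves in all.
Check: order respected (N at step 1, D at step 3, I at step 5); 7 moves as required.

R N J D C I H B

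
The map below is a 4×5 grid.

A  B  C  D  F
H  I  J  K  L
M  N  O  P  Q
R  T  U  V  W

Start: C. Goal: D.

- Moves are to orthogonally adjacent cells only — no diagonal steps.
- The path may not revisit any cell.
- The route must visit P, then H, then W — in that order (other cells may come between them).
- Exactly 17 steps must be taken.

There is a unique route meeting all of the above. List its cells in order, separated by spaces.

C J K P O N I H M R T U V W Q L F D

The waypoints must appear in the order P, H, W, with no cell reused.
Route from C: down to J, right to K, down to P, 2× left (reaching N), up to I, left to H, 2× down (reaching R), 4× right (reaching W), 3× up (reaching F), left to D — 17 moves in all.
Check: order respected (P at step 3, H at step 7, W at step 13); 17 moves as required.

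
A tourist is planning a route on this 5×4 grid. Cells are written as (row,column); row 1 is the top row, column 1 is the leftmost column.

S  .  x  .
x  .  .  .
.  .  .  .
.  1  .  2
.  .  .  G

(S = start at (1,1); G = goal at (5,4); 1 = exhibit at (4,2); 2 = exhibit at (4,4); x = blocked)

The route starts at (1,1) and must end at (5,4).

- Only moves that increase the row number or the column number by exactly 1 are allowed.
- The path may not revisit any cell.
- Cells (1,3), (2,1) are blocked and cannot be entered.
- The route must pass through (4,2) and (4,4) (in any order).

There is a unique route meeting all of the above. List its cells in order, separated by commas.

(1,1), (1,2), (2,2), (3,2), (4,2), (4,3), (4,4), (5,4)

Moves only go right or down, so the column and row indices never decrease.
Route from (1,1): right to (1,2), 3× down (reaching (4,2)), 2× right (reaching (4,4)), down to (5,4) — 7 moves in all.
Check: all required cells visited.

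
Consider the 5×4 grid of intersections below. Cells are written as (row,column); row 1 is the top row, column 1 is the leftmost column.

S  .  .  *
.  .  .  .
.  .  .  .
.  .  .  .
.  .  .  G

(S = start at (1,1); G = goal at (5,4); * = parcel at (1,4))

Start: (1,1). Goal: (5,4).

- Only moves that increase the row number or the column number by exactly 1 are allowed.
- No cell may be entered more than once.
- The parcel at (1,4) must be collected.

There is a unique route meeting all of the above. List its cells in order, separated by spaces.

(1,1) (1,2) (1,3) (1,4) (2,4) (3,4) (4,4) (5,4)

Moves only go right or down, so the column and row indices never decrease.
Route from (1,1): 3× right (reaching (1,4)), 4× down (reaching (5,4)) — 7 moves in all.
Check: all required cells visited.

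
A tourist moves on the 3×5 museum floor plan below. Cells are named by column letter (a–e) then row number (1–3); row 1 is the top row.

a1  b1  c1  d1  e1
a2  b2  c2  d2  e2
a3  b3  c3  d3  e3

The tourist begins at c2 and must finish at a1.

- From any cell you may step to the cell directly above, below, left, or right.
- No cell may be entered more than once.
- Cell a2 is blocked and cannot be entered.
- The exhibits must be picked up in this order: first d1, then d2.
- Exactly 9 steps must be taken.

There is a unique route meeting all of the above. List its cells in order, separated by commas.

c2, c1, d1, d2, d3, c3, b3, b2, b1, a1

The waypoints must appear in the order d1, d2, with no cell reused.
Route from c2: up to c1, right to d1, 2× down (reaching d3), 2× left (reaching b3), 2× up (reaching b1), left to a1 — 9 moves in all.
Check: order respected (d1 at step 2, d2 at step 3); 9 moves as required.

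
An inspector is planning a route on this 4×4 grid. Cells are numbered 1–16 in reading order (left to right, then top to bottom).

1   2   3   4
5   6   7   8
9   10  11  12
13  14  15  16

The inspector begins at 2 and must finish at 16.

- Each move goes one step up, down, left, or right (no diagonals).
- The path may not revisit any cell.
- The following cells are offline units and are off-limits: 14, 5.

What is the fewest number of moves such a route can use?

The Manhattan distance from 2 to 16 is |1−4| + |2−4| = 5, so at least 5 moves are needed.
A route of 5 moves achieves this: 2 → 6 → 10 → 11 → 15 → 16.
Since 5 matches the lower bound, it is optimal.

5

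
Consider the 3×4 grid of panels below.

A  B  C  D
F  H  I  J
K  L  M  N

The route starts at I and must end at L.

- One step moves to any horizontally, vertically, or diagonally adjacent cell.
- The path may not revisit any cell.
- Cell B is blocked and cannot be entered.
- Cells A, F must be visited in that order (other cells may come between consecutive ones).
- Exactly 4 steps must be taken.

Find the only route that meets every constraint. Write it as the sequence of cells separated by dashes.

The waypoints must appear in the order A, F, with no cell reused.
Route from I: left 1 to H, up-left 1 to A, down 1 to F, down-right 1 to L — 4 moves in all.
Check: order respected (A at step 2, F at step 3); 4 moves as required.

I - H - A - F - L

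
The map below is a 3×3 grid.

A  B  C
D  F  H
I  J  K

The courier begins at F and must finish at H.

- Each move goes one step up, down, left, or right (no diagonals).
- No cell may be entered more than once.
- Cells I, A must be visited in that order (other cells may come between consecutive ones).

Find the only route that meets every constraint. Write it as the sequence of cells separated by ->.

The waypoints must appear in the order I, A, with no cell reused.
Route from F: down 1 to J, left 1 to I, up 2 to A, right 2 to C, down 1 to H — 7 moves in all.
Check: order respected (I at step 2, A at step 4).

F -> J -> I -> D -> A -> B -> C -> H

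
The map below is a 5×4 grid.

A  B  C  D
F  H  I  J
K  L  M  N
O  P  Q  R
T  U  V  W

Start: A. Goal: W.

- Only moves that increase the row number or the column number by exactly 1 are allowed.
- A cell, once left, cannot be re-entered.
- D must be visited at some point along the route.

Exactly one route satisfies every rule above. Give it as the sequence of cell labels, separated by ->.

Moves only go right or down, so the column and row indices never decrease.
Route from A: 3× right (reaching D), 4× down (reaching W) — 7 moves in all.
Check: all required cells visited.

A -> B -> C -> D -> J -> N -> R -> W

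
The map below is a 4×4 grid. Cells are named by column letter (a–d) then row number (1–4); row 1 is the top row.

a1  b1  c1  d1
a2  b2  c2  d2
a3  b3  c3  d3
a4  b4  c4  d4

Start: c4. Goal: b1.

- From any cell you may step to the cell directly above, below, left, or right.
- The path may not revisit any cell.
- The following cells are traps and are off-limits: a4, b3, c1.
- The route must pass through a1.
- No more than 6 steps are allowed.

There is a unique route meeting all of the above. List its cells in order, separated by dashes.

Any route must reach a1 and still end at b1 within 6 moves, so the order of the required stops is forced.
Route from c4: 2× up (reaching c2), 2× left (reaching a2), up to a1, right to b1 — 6 moves in all.
Check: all required cells visited; 6 ≤ 6 moves.

c4 - c3 - c2 - b2 - a2 - a1 - b1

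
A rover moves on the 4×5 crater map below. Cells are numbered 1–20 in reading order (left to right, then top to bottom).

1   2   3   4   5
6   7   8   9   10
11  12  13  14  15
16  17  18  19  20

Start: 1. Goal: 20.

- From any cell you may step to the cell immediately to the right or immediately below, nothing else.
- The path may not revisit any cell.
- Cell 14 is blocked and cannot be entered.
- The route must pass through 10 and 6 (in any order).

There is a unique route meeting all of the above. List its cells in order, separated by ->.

Moves only go right or down, so the column and row indices never decrease.
Route from 1: down 1 to 6, right 4 to 10, down 2 to 20 — 7 moves in all.
Check: all required cells visited.

1 -> 6 -> 7 -> 8 -> 9 -> 10 -> 15 -> 20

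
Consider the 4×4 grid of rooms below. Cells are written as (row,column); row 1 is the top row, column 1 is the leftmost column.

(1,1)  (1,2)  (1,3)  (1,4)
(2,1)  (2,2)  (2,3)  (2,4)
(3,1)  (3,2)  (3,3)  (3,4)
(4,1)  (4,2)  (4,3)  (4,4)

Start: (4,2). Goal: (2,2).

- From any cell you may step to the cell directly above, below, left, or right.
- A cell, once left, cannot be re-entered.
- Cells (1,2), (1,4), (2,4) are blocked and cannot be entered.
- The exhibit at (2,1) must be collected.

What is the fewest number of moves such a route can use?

4

Any route passes through (2,1) somewhere between (4,2) and (2,2). Summing Manhattan distances along the two legs ((4,2) → (2,1) → (2,2)) gives a lower bound of 3 + 1 = 4 moves.
A route of 4 moves achieves this: (4,2) → (3,2) → (3,1) → (2,1) → (2,2).
Since 4 matches the lower bound, it is optimal.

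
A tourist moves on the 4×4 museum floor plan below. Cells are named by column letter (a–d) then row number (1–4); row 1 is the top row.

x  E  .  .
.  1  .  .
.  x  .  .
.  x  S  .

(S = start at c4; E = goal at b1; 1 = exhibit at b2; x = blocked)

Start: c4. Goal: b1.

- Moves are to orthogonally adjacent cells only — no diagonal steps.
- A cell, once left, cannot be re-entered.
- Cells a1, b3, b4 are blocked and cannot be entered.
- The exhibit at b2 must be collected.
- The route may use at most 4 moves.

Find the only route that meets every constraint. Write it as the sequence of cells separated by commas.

c4, c3, c2, b2, b1

The budget equals the shortest possible length, so every move has to be on a shortest route through the required cells.
Route from c4: up 2 to c2, left 1 to b2, up 1 to b1 — 4 moves in all.
Check: all required cells visited; 4 ≤ 4 moves.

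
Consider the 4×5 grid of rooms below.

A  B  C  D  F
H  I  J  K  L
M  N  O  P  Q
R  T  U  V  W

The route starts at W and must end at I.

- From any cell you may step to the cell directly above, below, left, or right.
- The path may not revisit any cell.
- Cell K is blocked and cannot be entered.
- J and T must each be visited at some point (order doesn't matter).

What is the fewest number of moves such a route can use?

Any route passes through J and T in some order between W and I. Summing Manhattan distances along each leg and taking the cheapest ordering (W → T → J → I) gives a lower bound of 3 + 3 + 1 = 7 moves.
A route of 7 moves achieves this: W → V → U → T → N → O → J → I.
Since 7 matches the lower bound, it is optimal.

7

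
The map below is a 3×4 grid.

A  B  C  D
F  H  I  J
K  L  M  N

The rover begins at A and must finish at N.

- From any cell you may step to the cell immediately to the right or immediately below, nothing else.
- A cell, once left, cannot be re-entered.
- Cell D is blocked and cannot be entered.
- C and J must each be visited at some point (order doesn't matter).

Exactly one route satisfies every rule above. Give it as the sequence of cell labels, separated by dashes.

A - B - C - I - J - N

Moves only go right or down, so the column and row indices never decrease.
Route from A: 2× right (reaching C), down to I, right to J, down to N — 5 moves in all.
Check: all required cells visited.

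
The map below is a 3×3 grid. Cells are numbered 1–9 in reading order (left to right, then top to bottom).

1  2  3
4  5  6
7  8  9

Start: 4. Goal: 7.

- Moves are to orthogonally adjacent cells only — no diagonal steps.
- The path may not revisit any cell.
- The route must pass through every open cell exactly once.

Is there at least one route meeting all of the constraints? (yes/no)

Colour the cells like a checkerboard: each orthogonal step flips colour, so a Hamiltonian route alternates colours. Here there are 5 cells of one colour and 4 of the other, with start on the opposite colour to the goal — the counts and endpoints can't be arranged into an alternating sequence of length 9, so no Hamiltonian route exists.

no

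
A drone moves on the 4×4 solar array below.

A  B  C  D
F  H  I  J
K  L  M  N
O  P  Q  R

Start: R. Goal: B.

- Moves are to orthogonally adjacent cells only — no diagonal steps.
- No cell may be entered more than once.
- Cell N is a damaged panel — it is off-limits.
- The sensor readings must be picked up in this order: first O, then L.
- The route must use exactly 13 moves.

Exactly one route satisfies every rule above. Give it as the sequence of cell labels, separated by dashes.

R - Q - P - O - K - F - H - L - M - I - J - D - C - B

The waypoints must appear in the order O, L, with no cell reused.
Route from R: 3× left (reaching O), 2× up (reaching F), right to H, down to L, right to M, up to I, right to J, up to D, 2× left (reaching B) — 13 moves in all.
Check: order respected (O at step 3, L at step 7); 13 moves as required.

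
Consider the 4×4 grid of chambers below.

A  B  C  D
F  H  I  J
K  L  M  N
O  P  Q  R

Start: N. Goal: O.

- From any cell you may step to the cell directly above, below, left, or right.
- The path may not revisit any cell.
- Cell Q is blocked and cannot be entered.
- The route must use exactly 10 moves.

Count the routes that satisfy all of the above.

Need simple routes of exactly 10 moves from N to O (Manhattan distance 4, so 3 moves are spent on a detour and 3 undoing it).
Branch systematically from the start, pruning whenever the remaining move budget drops below the Manhattan distance to O or differs from it in parity. Grouping the completions by first move — via J: 15; via M: 10 (no valid completion starts via R) — and summing: 15 + 10 = 25.
That gives 25 routes.

25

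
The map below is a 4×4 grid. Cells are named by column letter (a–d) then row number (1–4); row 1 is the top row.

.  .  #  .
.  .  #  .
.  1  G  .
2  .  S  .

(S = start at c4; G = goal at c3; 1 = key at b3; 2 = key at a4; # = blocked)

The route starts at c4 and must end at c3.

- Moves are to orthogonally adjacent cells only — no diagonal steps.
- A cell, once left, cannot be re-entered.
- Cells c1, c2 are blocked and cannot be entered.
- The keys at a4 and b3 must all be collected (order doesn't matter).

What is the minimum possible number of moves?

Any route passes through a4 and b3 in some order between c4 and c3. Summing Manhattan distances along each leg and taking the cheapest ordering (c4 → a4 → b3 → c3) gives a lower bound of 2 + 2 + 1 = 5 moves.
A route of 5 moves achieves this: c4 → b4 → a4 → a3 → b3 → c3.
Since 5 matches the lower bound, it is optimal.

5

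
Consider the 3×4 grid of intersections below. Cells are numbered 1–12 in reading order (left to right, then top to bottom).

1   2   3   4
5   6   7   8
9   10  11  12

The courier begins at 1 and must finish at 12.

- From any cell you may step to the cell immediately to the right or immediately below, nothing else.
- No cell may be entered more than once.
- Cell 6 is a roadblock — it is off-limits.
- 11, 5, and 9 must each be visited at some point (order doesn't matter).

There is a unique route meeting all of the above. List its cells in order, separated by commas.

1, 5, 9, 10, 11, 12

Moves only go right or down, so the column and row indices never decrease.
Route from 1: 2× down (reaching 9), 3× right (reaching 12) — 5 moves in all.
Check: all required cells visited.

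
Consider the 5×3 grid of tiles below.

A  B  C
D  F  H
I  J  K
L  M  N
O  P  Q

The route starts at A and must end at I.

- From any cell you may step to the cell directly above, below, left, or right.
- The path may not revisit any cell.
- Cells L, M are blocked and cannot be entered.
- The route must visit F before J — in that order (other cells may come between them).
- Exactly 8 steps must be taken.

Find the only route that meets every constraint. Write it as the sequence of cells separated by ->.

The waypoints must appear in the order F, J, with no cell reused.
Route from A: down to D, right to F, up to B, right to C, 2× down (reaching K), 2× left (reaching I) — 8 moves in all.
Check: order respected (F at step 2, J at step 7); 8 moves as required.

A -> D -> F -> B -> C -> H -> K -> J -> I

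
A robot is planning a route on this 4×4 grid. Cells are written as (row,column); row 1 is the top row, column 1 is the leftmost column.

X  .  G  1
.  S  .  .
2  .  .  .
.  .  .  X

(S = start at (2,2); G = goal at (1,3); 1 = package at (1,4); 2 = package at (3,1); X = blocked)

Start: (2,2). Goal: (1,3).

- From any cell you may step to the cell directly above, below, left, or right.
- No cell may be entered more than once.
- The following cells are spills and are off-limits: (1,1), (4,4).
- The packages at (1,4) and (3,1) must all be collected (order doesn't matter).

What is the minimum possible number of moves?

8

Any route passes through (1,4) and (3,1) in some order between (2,2) and (1,3). Summing Manhattan distances along each leg and taking the cheapest ordering ((2,2) → (3,1) → (1,4) → (1,3)) gives a lower bound of 2 + 5 + 1 = 8 moves.
A route of 8 moves achieves this: (2,2) → (2,1) → (3,1) → (3,2) → (3,3) → (2,3) → (2,4) → (1,4) → (1,3).
Since 8 matches the lower bound, it is optimal.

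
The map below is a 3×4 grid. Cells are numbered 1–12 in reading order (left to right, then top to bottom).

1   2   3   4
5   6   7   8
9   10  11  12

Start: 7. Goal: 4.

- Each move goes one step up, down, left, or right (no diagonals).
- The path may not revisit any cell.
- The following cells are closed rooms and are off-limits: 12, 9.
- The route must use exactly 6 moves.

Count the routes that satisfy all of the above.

2

Need simple routes of exactly 6 moves from 7 to 4 (Manhattan distance 2, so 2 moves are spent on a detour and 2 undoing it).
Enumerating: 7 11 10 6 2 3 4 | 7 6 5 1 2 3 4.
That gives 2 routes.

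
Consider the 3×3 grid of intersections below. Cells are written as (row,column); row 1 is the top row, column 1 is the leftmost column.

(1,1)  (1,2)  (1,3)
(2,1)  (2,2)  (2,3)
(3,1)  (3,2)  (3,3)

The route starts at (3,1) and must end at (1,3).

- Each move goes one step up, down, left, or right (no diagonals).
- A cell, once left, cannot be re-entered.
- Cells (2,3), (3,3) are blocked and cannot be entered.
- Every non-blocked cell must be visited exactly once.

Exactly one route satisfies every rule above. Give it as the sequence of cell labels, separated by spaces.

Need to visit all 7 open cells exactly once, starting at (3,1) and ending at (1,3).
Cell (1,1) has only two open neighbours ((2,1) and (1,2)), so the path must pass straight through it: one of those is the cell it's entered from and the other is where it exits.
Route from (3,1): right to (3,2), up to (2,2), left to (2,1), up to (1,1), 2× right (reaching (1,3)) — 6 moves in all.
Check: all 7 open cells covered.

(3,1) (3,2) (2,2) (2,1) (1,1) (1,2) (1,3)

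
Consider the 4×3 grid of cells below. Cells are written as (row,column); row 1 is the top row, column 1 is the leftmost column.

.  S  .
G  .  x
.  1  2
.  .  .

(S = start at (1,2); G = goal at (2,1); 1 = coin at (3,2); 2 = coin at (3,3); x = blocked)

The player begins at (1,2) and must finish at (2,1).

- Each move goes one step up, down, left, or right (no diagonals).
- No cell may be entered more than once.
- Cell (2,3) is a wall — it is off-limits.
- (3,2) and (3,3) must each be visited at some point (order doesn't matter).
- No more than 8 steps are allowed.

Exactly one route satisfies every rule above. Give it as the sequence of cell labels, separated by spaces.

(1,2) (2,2) (3,2) (3,3) (4,3) (4,2) (4,1) (3,1) (2,1)

The 8-move cap with required stops at (3,2), (3,3) leaves no slack for detours.
Route from (1,2): down 2 to (3,2), right 1 to (3,3), down 1 to (4,3), left 2 to (4,1), up 2 to (2,1) — 8 moves in all.
Check: all required cells visited; 8 ≤ 8 moves.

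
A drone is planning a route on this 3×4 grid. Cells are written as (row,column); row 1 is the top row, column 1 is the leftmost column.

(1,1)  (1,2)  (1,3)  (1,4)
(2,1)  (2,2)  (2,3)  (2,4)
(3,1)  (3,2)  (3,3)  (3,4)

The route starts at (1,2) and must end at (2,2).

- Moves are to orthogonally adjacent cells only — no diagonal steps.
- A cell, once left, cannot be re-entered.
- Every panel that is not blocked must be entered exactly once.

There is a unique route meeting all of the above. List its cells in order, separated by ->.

Need to visit all 12 open cells exactly once, starting at (1,2) and ending at (2,2).
Cell (1,1) has only two open neighbours ((2,1) and (1,2)), so the path must pass straight through it: one of those is the cell it's entered from and the other is where it exits.
Route from (1,2): left 1 to (1,1), down 2 to (3,1), right 3 to (3,4), up 2 to (1,4), left 1 to (1,3), down 1 to (2,3), left 1 to (2,2) — 11 moves in all.
Check: all 12 open cells covered.

(1,2) -> (1,1) -> (2,1) -> (3,1) -> (3,2) -> (3,3) -> (3,4) -> (2,4) -> (1,4) -> (1,3) -> (2,3) -> (2,2)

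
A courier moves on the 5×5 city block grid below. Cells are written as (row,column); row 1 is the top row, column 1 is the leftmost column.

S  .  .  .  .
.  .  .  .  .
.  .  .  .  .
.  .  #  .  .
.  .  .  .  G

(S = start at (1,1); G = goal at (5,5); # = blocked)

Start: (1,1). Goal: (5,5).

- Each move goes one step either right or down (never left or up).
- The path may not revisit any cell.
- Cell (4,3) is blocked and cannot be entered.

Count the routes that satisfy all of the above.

A right/down-only route from (1,1) to (5,5) makes exactly 4 down-moves and 4 right-moves in some order.
With no other constraints that would be C(8,4) = 70 routes.
Subtract routes through each blocked cell (inclusion–exclusion for overlaps): − through (4,3): 30 → 40.
That gives 40 routes.

40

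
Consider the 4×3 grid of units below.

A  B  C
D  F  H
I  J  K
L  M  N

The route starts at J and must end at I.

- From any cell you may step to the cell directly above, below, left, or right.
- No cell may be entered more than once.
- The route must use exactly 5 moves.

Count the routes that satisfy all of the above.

3

Need simple routes of exactly 5 moves from J to I (Manhattan distance 1, so 2 moves are spent on a detour and 2 undoing it).
Enumerating: J F B A D I | J K H F D I | J K N M L I.
That gives 3 routes.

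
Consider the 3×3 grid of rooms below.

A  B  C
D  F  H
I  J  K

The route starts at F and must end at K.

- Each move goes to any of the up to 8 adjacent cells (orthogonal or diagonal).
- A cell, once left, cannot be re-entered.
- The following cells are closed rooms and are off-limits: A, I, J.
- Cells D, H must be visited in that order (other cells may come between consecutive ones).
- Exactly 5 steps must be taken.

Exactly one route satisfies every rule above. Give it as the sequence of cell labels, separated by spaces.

F D B C H K

The waypoints must appear in the order D, H, with no cell reused.
Route from F: left 1 to D, up-right 1 to B, right 1 to C, down 2 to K — 5 moves in all.
Check: order respected (D at step 1, H at step 4); 5 moves as required.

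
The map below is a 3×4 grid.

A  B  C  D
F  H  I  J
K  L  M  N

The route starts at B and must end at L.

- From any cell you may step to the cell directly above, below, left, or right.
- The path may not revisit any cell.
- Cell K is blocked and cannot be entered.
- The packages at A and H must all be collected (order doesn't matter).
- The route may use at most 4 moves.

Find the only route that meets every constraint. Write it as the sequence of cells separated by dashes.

The budget equals the shortest possible length, so every move has to be on a shortest route through the required cells.
Route from B: left 1 to A, down 1 to F, right 1 to H, down 1 to L — 4 moves in all.
Check: all required cells visited; 4 ≤ 4 moves.

B - A - F - H - L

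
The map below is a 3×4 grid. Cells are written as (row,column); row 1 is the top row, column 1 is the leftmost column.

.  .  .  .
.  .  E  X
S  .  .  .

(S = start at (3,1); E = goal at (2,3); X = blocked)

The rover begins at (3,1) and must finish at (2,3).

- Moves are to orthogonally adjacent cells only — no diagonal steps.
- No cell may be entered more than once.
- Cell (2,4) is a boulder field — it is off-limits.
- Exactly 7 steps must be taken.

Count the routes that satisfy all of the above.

Need simple routes of exactly 7 moves from (3,1) to (2,3) (Manhattan distance 3, so 2 moves are spent on a detour and 2 undoing it).
Enumerating: (3,1) (2,1) (1,1) (1,2) (2,2) (3,2) (3,3) (2,3) | (3,1) (3,2) (2,2) (2,1) (1,1) (1,2) (1,3) (2,3).
That gives 2 routes.

2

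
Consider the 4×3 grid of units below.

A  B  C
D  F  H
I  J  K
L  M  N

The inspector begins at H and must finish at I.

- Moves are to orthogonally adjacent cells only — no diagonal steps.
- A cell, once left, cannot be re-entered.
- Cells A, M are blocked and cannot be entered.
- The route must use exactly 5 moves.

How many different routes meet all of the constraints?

Need simple routes of exactly 5 moves from H to I (Manhattan distance 3, so 1 moves are spent on a detour and 1 undoing it).
Enumerating: H C B F J I | H C B F D I | H K J F D I.
That gives 3 routes.

3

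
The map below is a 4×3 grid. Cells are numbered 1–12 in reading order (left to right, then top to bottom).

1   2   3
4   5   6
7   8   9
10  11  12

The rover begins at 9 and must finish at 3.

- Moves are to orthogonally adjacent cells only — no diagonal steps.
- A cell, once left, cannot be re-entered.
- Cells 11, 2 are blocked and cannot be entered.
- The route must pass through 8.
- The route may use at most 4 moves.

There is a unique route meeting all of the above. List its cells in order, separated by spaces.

9 8 5 6 3

The budget equals the shortest possible length, so every move has to be on a shortest route through the required cells.
Route from 9: left 1 to 8, up 1 to 5, right 1 to 6, up 1 to 3 — 4 moves in all.
Check: all required cells visited; 4 ≤ 4 moves.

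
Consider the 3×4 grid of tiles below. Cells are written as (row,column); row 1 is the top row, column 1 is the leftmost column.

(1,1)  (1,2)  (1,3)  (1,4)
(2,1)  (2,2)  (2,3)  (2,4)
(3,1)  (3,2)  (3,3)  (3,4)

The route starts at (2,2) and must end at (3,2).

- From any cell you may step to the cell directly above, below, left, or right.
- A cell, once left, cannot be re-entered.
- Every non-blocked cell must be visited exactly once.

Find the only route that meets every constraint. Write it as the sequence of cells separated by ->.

(2,2) -> (2,3) -> (3,3) -> (3,4) -> (2,4) -> (1,4) -> (1,3) -> (1,2) -> (1,1) -> (2,1) -> (3,1) -> (3,2)

Need to visit all 12 open cells exactly once, starting at (2,2) and ending at (3,2).
Cell (1,4) has only two open neighbours ((2,4) and (1,3)), so the path must pass straight through it: one of those is the cell it's entered from and the other is where it exits.
Route from (2,2): right 1 to (2,3), down 1 to (3,3), right 1 to (3,4), up 2 to (1,4), left 3 to (1,1), down 2 to (3,1), right 1 to (3,2) — 11 moves in all.
Check: all 12 open cells covered.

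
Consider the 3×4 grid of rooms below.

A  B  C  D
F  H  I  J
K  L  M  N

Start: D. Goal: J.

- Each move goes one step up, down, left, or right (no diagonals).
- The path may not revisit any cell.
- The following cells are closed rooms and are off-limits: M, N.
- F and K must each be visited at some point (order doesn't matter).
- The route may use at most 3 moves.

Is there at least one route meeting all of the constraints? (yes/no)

Even ignoring the no-revisit rule, getting from D to J, taking the cheapest ordering D → F → K → J needs at least 4 + 1 + 4 = 9 moves (Manhattan distance per leg), which exceeds the 3-move limit.

no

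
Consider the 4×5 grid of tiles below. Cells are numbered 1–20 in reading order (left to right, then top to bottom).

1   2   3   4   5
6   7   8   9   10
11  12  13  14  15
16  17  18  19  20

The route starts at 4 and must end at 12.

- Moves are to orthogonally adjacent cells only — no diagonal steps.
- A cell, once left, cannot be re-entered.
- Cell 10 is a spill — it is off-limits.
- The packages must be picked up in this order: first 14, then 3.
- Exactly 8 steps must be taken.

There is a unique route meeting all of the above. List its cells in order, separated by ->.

The waypoints must appear in the order 14, 3, with no cell reused.
Route from 4: 2× down (reaching 14), left to 13, 2× up (reaching 3), left to 2, 2× down (reaching 12) — 8 moves in all.
Check: order respected (14 at step 2, 3 at step 5); 8 moves as required.

4 -> 9 -> 14 -> 13 -> 8 -> 3 -> 2 -> 7 -> 12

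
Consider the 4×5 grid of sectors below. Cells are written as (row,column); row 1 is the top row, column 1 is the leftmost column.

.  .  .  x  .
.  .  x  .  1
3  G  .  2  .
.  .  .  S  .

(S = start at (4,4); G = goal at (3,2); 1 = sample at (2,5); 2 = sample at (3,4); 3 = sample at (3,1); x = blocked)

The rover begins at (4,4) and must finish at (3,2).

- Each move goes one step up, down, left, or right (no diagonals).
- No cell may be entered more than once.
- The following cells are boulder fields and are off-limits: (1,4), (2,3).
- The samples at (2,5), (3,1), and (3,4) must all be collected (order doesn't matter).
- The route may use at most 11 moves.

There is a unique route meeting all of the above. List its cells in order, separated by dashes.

Any route must reach (2,5), (3,1), and (3,4) and still end at (3,2) within 11 moves, so the order of the required stops is forced.
Route from (4,4): right 1 to (4,5), up 2 to (2,5), left 1 to (2,4), down 1 to (3,4), left 1 to (3,3), down 1 to (4,3), left 2 to (4,1), up 1 to (3,1), right 1 to (3,2) — 11 moves in all.
Check: all required cells visited; 11 ≤ 11 moves.

(4,4) - (4,5) - (3,5) - (2,5) - (2,4) - (3,4) - (3,3) - (4,3) - (4,2) - (4,1) - (3,1) - (3,2)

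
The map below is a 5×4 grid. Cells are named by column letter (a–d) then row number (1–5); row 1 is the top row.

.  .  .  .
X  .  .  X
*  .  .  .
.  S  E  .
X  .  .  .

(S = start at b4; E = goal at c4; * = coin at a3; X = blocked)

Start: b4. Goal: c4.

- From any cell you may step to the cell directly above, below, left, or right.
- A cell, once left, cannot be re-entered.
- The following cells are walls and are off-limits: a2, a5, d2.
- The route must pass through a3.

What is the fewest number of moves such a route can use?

5

Any route passes through a3 somewhere between b4 and c4. Summing Manhattan distances along the two legs (b4 → a3 → c4) gives a lower bound of 2 + 3 = 5 moves.
A route of 5 moves achieves this: b4 → a4 → a3 → b3 → c3 → c4.
Since 5 matches the lower bound, it is optimal.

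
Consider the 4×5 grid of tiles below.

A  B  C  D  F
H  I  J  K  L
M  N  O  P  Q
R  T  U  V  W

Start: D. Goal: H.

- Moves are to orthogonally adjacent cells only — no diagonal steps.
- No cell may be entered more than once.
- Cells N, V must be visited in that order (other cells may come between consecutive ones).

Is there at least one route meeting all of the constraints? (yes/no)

yes

One route that works: D → K → J → I → N → O → P → V → U → T → R → M → H.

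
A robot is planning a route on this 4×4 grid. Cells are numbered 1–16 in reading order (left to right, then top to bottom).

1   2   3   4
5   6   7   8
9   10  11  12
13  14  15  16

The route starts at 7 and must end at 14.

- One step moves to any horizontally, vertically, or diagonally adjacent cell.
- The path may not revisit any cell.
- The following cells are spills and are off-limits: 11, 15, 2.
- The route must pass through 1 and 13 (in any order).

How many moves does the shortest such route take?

Any route passes through 1 and 13 in some order between 7 and 14. Summing Chebyshev distances along each leg and taking the cheapest ordering (7 → 1 → 13 → 14) gives a lower bound of 2 + 3 + 1 = 6 moves.
A route of 6 moves achieves this: 7 → 6 → 1 → 5 → 9 → 13 → 14.
Since 6 matches the lower bound, it is optimal.

6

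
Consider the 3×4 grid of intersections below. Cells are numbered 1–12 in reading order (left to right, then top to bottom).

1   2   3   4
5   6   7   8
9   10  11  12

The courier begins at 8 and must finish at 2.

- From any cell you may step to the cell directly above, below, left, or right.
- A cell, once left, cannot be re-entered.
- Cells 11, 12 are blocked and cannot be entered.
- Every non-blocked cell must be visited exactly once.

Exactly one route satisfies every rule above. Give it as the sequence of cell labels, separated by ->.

8 -> 4 -> 3 -> 7 -> 6 -> 10 -> 9 -> 5 -> 1 -> 2

Need to visit all 10 open cells exactly once, starting at 8 and ending at 2.
Route from 8: up 1 to 4, left 1 to 3, down 1 to 7, left 1 to 6, down 1 to 10, left 1 to 9, up 2 to 1, right 1 to 2 — 9 moves in all.
Check: all 10 open cells covered.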